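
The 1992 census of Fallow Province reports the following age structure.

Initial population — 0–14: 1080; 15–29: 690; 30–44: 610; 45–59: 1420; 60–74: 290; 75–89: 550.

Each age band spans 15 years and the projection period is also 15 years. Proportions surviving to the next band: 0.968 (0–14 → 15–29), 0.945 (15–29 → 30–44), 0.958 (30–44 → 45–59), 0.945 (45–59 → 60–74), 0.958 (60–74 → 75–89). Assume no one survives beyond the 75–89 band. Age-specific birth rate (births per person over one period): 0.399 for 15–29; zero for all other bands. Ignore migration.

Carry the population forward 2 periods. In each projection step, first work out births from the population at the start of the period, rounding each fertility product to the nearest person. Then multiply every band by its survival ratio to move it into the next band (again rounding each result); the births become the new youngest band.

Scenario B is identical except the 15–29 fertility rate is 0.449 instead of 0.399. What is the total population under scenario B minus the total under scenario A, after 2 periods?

Period 1:
Births: 690 × 0.399 = 275
15–29: 1080 × 0.968 = 1045
30–44: 690 × 0.945 = 652
45–59: 610 × 0.958 = 584
60–74: 1420 × 0.945 = 1342
75–89: 290 × 0.958 = 278
End of period: [275, 1045, 652, 584, 1342, 278]
Period 2:
Births: 1045 × 0.399 = 417
15–29: 275 × 0.968 = 266
30–44: 1045 × 0.945 = 988
45–59: 652 × 0.958 = 625
60–74: 584 × 0.945 = 552
75–89: 1342 × 0.958 = 1286
End of period: [417, 266, 988, 625, 552, 1286]
Scenario A total after 2 periods: 4134
Scenario B projection —
Period 1:
Births: 690 × 0.449 = 310
15–29: 1080 × 0.968 = 1045
30–44: 690 × 0.945 = 652
45–59: 610 × 0.958 = 584
60–74: 1420 × 0.945 = 1342
75–89: 290 × 0.958 = 278
End of period: [310, 1045, 652, 584, 1342, 278]
Period 2:
Births: 1045 × 0.449 = 469
15–29: 310 × 0.968 = 300
30–44: 1045 × 0.945 = 988
45–59: 652 × 0.958 = 625
60–74: 584 × 0.945 = 552
75–89: 1342 × 0.958 = 1286
End of period: [469, 300, 988, 625, 552, 1286]
Scenario B total after 2 periods: 4220
Difference B − A = 4220 − 4134 = 86

86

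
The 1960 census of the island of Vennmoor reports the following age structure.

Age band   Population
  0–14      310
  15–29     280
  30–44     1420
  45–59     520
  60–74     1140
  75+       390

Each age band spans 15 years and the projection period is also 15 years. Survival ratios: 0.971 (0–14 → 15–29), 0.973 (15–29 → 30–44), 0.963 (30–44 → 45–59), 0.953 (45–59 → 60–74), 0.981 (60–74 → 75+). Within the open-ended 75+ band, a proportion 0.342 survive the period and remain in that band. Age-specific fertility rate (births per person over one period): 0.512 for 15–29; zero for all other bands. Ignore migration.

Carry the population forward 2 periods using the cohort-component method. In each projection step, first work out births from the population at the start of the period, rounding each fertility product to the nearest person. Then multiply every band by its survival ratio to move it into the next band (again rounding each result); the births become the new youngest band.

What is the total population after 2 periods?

3066

Call the groups 1 to 6, youngest first.
Period 1:
Births: 280 * 0.512 = 143
Group 2: 310 * 0.971 = 301
Group 3: 280 * 0.973 = 272
Group 4: 1420 * 0.963 = 1367
Group 5: 520 * 0.953 = 496
Group 6: 1140 * 0.981 + 390 * 0.342 = 1118 + 133 = 1251
→ [143, 301, 272, 1367, 496, 1251]
Period 2:
Births: 301 * 0.512 = 154
Group 2: 143 * 0.971 = 139
Group 3: 301 * 0.973 = 293
Group 4: 272 * 0.963 = 262
Group 5: 1367 * 0.953 = 1303
Group 6: 496 * 0.981 + 1251 * 0.342 = 487 + 428 = 915
→ [154, 139, 293, 262, 1303, 915]
Total after period 2: 154 + 139 + 293 + 262 + 1303 + 915 = 3066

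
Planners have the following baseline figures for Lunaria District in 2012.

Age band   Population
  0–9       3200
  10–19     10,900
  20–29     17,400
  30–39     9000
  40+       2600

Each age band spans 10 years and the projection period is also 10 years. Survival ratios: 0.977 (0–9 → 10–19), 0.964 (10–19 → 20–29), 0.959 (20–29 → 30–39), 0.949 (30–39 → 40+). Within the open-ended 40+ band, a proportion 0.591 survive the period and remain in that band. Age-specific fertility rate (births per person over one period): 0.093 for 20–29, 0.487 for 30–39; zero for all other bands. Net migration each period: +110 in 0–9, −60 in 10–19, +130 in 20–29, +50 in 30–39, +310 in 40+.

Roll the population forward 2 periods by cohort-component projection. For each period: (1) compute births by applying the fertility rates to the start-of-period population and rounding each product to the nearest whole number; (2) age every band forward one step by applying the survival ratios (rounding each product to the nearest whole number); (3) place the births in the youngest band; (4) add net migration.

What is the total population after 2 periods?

[period 1]
Births: 17400 × 0.093 = 1618 ; 9000 × 0.487 = 4383 ⇒ total 6001
10–19: 3200 × 0.977 = 3126
20–29: 10900 × 0.964 = 10508
30–39: 17400 × 0.959 = 16687
40+: 9000 × 0.949 + 2600 × 0.591 = 8541 + 1537 = 10078
Net migration: 0–9 + 110 → 6111; 10–19 − 60 → 3066; 20–29 + 130 → 10638; 30–39 + 50 → 16737; 40+ + 310 → 10388
Giving 6111 / 3066 / 10638 / 16737 / 10388.
[period 2]
Births: 10638 × 0.093 = 989 ; 16737 × 0.487 = 8151 ⇒ total 9140
10–19: 6111 × 0.977 = 5970
20–29: 3066 × 0.964 = 2956
30–39: 10638 × 0.959 = 10202
40+: 16737 × 0.949 + 10388 × 0.591 = 15883 + 6139 = 22022
Net migration: 0–9 + 110 → 9250; 10–19 − 60 → 5910; 20–29 + 130 → 3086; 30–39 + 50 → 10252; 40+ + 310 → 22332
Giving 9250 / 5910 / 3086 / 10252 / 22332.
Total after period 2: 9250 + 5910 + 3086 + 10252 + 22332 = 50830

50830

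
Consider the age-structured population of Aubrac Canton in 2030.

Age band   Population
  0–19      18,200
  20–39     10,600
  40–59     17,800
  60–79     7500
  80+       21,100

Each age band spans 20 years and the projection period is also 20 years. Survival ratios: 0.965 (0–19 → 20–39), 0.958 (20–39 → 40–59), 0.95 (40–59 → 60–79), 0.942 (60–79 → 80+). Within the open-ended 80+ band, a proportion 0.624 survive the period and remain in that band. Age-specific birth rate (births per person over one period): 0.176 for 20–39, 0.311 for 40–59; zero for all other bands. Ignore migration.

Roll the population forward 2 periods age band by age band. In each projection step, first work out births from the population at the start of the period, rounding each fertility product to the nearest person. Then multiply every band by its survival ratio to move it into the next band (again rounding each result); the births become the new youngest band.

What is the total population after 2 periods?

Call the bands 1 to 5, youngest first.
Period 1.
Births: 10600 × 0.176 = 1866, 17800 × 0.311 = 5536 ⇒ total 7402
Band 2: 18200 × 0.965 = 17563
Band 3: 10600 × 0.958 = 10155
Band 4: 17800 × 0.95 = 16910
Band 5: 7500 × 0.942 + 21100 × 0.624 = 7065 + 13166 = 20231
End of period: [7402, 17563, 10155, 16910, 20231]
Period 2.
Births: 17563 × 0.176 = 3091, 10155 × 0.311 = 3158 ⇒ total 6249
Band 2: 7402 × 0.965 = 7143
Band 3: 17563 × 0.958 = 16825
Band 4: 10155 × 0.95 = 9647
Band 5: 16910 × 0.942 + 20231 × 0.624 = 15929 + 12624 = 28553
End of period: [6249, 7143, 16825, 9647, 28553]
Total after period 2: 6249 + 7143 + 16825 + 9647 + 28553 = 68417

68417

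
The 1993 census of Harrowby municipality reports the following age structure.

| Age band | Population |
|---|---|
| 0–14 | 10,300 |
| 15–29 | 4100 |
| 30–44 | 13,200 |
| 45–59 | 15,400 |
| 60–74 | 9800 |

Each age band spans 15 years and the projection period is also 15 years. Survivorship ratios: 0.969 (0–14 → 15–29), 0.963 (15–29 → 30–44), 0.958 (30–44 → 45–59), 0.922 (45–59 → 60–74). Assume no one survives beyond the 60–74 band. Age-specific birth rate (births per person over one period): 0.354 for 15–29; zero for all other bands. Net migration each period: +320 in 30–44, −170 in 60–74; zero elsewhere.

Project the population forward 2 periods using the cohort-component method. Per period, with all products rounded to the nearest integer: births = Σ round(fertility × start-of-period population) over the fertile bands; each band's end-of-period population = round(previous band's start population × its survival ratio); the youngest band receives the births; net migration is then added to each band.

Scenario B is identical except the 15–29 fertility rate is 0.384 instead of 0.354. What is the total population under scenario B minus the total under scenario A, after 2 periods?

419

Period 1:
Births: 4100 × 0.354 = 1451
15–29: 10300 × 0.969 = 9981
30–44: 4100 × 0.963 = 3948
45–59: 13200 × 0.958 = 12646
60–74: 15400 × 0.922 = 14199
Net migration: 30–44 + 320 → 4268; 60–74 − 170 → 14029
Giving 1451 / 9981 / 4268 / 12646 / 14029.
Period 2:
Births: 9981 × 0.354 = 3533
15–29: 1451 × 0.969 = 1406
30–44: 9981 × 0.963 = 9612
45–59: 4268 × 0.958 = 4089
60–74: 12646 × 0.922 = 11660
Net migration: 30–44 + 320 → 9932; 60–74 − 170 → 11490
Giving 3533 / 1406 / 9932 / 4089 / 11490.
Scenario A total after 2 periods: 30450
Scenario B projection —
Period 1:
Births: 4100 × 0.384 = 1574
15–29: 10300 × 0.969 = 9981
30–44: 4100 × 0.963 = 3948
45–59: 13200 × 0.958 = 12646
60–74: 15400 × 0.922 = 14199
Net migration: 30–44 + 320 → 4268; 60–74 − 170 → 14029
Giving 1574 / 9981 / 4268 / 12646 / 14029.
Period 2:
Births: 9981 × 0.384 = 3833
15–29: 1574 × 0.969 = 1525
30–44: 9981 × 0.963 = 9612
45–59: 4268 × 0.958 = 4089
60–74: 12646 × 0.922 = 11660
Net migration: 30–44 + 320 → 9932; 60–74 − 170 → 11490
Giving 3833 / 1525 / 9932 / 4089 / 11490.
Scenario B total after 2 periods: 30869
Difference B − A = 30869 − 30450 = 419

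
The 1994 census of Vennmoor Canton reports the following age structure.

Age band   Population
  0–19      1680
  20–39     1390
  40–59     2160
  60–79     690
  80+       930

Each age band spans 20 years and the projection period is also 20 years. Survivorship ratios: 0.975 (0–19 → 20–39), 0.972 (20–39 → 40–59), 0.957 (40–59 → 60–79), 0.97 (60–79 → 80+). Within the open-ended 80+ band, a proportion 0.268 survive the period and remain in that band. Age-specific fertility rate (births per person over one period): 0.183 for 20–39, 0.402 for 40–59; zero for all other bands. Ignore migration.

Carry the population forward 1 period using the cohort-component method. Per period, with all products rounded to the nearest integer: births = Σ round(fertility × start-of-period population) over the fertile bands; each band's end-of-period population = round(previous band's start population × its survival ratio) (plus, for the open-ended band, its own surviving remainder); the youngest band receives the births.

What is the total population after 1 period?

[period 1]
Births: 1390 × 0.183 = 254  |  2160 × 0.402 = 868 ⇒ total 1122
20–39: 1680 × 0.975 = 1638
40–59: 1390 × 0.972 = 1351
60–79: 2160 × 0.957 = 2067
80+: 690 × 0.97 + 930 × 0.268 = 669 + 249 = 918
End of period: [1122, 1638, 1351, 2067, 918]
Total after period 1: 1122 + 1638 + 1351 + 2067 + 918 = 7096

7096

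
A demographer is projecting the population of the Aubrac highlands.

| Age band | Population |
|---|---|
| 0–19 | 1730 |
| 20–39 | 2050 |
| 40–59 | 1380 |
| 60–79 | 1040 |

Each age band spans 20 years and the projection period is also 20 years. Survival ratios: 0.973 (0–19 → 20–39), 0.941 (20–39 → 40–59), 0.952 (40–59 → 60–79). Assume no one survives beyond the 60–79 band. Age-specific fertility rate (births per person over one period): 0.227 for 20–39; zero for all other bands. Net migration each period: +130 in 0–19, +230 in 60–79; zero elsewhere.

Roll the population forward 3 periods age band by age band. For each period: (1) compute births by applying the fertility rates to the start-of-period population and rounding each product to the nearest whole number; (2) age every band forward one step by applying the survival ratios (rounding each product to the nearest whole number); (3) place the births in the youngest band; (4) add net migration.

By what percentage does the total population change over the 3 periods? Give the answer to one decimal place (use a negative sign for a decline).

Numbering the groups 1..4 from youngest to oldest:
— Period 1 —
Births: 2050 × 0.227 = 465
Group 2: 1730 × 0.973 = 1683
Group 3: 2050 × 0.941 = 1929
Group 4: 1380 × 0.952 = 1314
Net migration: Group 1 + 130 → 595; Group 4 + 230 → 1544
→ [595, 1683, 1929, 1544]
— Period 2 —
Births: 1683 × 0.227 = 382
Group 2: 595 × 0.973 = 579
Group 3: 1683 × 0.941 = 1584
Group 4: 1929 × 0.952 = 1836
Net migration: Group 1 + 130 → 512; Group 4 + 230 → 2066
→ [512, 579, 1584, 2066]
— Period 3 —
Births: 579 × 0.227 = 131
Group 2: 512 × 0.973 = 498
Group 3: 579 × 0.941 = 545
Group 4: 1584 × 0.952 = 1508
Net migration: Group 1 + 130 → 261; Group 4 + 230 → 1738
→ [261, 498, 545, 1738]
Total: 6200 → 3042; change = -3158; percentage change = -50.9%

-50.9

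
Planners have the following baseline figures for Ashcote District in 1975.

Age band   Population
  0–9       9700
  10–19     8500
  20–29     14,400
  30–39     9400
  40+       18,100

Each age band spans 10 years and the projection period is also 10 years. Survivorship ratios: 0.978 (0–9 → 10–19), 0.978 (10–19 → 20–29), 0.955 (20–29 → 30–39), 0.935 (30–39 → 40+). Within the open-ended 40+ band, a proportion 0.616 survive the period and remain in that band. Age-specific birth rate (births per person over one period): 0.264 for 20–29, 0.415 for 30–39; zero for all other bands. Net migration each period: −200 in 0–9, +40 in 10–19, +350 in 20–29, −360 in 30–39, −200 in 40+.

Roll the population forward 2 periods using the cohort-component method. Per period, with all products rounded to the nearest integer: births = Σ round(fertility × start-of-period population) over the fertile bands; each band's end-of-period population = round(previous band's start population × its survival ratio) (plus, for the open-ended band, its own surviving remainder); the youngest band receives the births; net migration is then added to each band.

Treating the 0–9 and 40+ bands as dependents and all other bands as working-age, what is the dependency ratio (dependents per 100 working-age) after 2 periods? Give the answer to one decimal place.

— Period 1 —
Births: 14400 × 0.264 = 3802 ; 9400 × 0.415 = 3901 ⇒ total 7703
10–19: 9700 × 0.978 = 9487
20–29: 8500 × 0.978 = 8313
30–39: 14400 × 0.955 = 13752
40+: 9400 × 0.935 + 18100 × 0.616 = 8789 + 11150 = 19939
Net migration: 0–9 − 200 → 7503; 10–19 + 40 → 9527; 20–29 + 350 → 8663; 30–39 − 360 → 13392; 40+ − 200 → 19739
→ [7503, 9527, 8663, 13392, 19739]
— Period 2 —
Births: 8663 × 0.264 = 2287 ; 13392 × 0.415 = 5558 ⇒ total 7845
10–19: 7503 × 0.978 = 7338
20–29: 9527 × 0.978 = 9317
30–39: 8663 × 0.955 = 8273
40+: 13392 × 0.935 + 19739 × 0.616 = 12522 + 12159 = 24681
Net migration: 0–9 − 200 → 7645; 10–19 + 40 → 7378; 20–29 + 350 → 9667; 30–39 − 360 → 7913; 40+ − 200 → 24481
→ [7645, 7378, 9667, 7913, 24481]
Dependents (band 0–9 + band 40+) = 7645 + 24481 = 32126; working-age = 24958; ratio = 32126/24958 × 100 = 128.7

128.7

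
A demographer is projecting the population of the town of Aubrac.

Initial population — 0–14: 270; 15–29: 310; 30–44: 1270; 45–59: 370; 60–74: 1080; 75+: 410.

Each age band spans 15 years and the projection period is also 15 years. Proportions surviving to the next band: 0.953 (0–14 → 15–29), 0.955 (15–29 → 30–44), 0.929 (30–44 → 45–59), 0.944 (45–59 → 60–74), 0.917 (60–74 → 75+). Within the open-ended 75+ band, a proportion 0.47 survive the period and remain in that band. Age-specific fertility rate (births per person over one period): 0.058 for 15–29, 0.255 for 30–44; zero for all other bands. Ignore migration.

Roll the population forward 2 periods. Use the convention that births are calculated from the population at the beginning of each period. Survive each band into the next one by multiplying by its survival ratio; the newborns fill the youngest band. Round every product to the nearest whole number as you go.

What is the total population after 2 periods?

Let band 1 be 0–14 through band 6 = 75+.
— Period 1 —
Births: 310 * 0.058 = 18  |  1270 * 0.255 = 324 → 342
Band 2: 270 * 0.953 = 257
Band 3: 310 * 0.955 = 296
Band 4: 1270 * 0.929 = 1180
Band 5: 370 * 0.944 = 349
Band 6: 1080 * 0.917 + 410 * 0.47 = 990 + 193 = 1183
→ [342, 257, 296, 1180, 349, 1183]
— Period 2 —
Births: 257 * 0.058 = 15  |  296 * 0.255 = 75 → 90
Band 2: 342 * 0.953 = 326
Band 3: 257 * 0.955 = 245
Band 4: 296 * 0.929 = 275
Band 5: 1180 * 0.944 = 1114
Band 6: 349 * 0.917 + 1183 * 0.47 = 320 + 556 = 876
→ [90, 326, 245, 275, 1114, 876]
Total after period 2: 90 + 326 + 245 + 275 + 1114 + 876 = 2926

2926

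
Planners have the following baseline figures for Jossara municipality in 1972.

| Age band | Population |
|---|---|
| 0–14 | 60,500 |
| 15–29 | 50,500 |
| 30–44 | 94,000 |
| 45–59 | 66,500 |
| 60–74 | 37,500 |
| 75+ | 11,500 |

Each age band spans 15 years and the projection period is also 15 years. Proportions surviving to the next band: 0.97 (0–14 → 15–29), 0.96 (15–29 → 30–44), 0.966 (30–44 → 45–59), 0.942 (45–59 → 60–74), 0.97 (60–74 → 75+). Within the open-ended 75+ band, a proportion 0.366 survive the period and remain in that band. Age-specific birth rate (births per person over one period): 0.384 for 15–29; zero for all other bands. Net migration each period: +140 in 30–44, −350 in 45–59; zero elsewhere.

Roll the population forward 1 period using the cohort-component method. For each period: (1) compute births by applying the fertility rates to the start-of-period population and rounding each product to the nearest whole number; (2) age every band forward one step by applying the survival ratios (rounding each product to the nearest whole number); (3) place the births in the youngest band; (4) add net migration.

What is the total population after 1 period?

320378

Numbering the bands 1..6 from youngest to oldest:
After projecting period 1:
Births: 50500 * 0.384 = 19392
Band 2: 60500 * 0.97 = 58685
Band 3: 50500 * 0.96 = 48480
Band 4: 94000 * 0.966 = 90804
Band 5: 66500 * 0.942 = 62643
Band 6: 37500 * 0.97 + 11500 * 0.366 = 36375 + 4209 = 40584
Net migration: Band 3 + 140 → 48620; Band 4 − 350 → 90454
End of period: [19392, 58685, 48620, 90454, 62643, 40584]
Total after period 1: 19392 + 58685 + 48620 + 90454 + 62643 + 40584 = 320378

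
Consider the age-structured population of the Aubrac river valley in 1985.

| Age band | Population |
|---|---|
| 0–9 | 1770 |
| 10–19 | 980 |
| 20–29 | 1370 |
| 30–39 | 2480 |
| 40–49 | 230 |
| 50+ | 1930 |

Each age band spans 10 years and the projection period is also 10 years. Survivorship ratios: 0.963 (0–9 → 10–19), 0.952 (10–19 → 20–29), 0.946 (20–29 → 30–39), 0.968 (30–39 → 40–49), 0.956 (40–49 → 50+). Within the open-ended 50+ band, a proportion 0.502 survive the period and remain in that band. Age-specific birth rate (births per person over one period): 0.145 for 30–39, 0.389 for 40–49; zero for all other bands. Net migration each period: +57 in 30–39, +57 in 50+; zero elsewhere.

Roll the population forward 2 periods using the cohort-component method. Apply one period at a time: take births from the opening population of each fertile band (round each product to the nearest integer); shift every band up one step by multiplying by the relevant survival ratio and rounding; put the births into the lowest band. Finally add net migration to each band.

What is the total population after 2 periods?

8412

Numbering the groups 1..6 from youngest to oldest:
— Period 1 —
Births: 2480 × 0.145 = 360  |  230 × 0.389 = 89 — total 449
Group 2: 1770 × 0.963 = 1705
Group 3: 980 × 0.952 = 933
Group 4: 1370 × 0.946 = 1296
Group 5: 2480 × 0.968 = 2401
Group 6: 230 × 0.956 + 1930 × 0.502 = 220 + 969 = 1189
Net migration: Group 4 + 57 → 1353; Group 6 + 57 → 1246
End of period: [449, 1705, 933, 1353, 2401, 1246]
— Period 2 —
Births: 1353 × 0.145 = 196  |  2401 × 0.389 = 934 — total 1130
Group 2: 449 × 0.963 = 432
Group 3: 1705 × 0.952 = 1623
Group 4: 933 × 0.946 = 883
Group 5: 1353 × 0.968 = 1310
Group 6: 2401 × 0.956 + 1246 × 0.502 = 2295 + 625 = 2920
Net migration: Group 4 + 57 → 940; Group 6 + 57 → 2977
End of period: [1130, 432, 1623, 940, 1310, 2977]
Total after period 2: 1130 + 432 + 1623 + 940 + 1310 + 2977 = 8412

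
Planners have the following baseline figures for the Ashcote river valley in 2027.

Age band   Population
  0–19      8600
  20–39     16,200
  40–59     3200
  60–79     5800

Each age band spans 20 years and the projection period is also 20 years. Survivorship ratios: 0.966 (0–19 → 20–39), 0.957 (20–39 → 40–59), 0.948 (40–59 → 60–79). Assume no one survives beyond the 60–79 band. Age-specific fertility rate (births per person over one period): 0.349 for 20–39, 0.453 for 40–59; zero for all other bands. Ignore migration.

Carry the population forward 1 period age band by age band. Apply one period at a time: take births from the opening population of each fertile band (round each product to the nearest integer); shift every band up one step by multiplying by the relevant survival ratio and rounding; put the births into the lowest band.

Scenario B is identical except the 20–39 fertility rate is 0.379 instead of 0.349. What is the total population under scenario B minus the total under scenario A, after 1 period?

486

Period 1.
Births: 16200 × 0.349 = 5654 ; 3200 × 0.453 = 1450 → 7104
20–39: 8600 × 0.966 = 8308
40–59: 16200 × 0.957 = 15503
60–79: 3200 × 0.948 = 3034
End of period: [7104, 8308, 15503, 3034]
Scenario A total after 1 period: 33949
Scenario B projection —
Period 1.
Births: 16200 × 0.379 = 6140 ; 3200 × 0.453 = 1450 → 7590
20–39: 8600 × 0.966 = 8308
40–59: 16200 × 0.957 = 15503
60–79: 3200 × 0.948 = 3034
End of period: [7590, 8308, 15503, 3034]
Scenario B total after 1 period: 34435
Difference B − A = 34435 − 33949 = 486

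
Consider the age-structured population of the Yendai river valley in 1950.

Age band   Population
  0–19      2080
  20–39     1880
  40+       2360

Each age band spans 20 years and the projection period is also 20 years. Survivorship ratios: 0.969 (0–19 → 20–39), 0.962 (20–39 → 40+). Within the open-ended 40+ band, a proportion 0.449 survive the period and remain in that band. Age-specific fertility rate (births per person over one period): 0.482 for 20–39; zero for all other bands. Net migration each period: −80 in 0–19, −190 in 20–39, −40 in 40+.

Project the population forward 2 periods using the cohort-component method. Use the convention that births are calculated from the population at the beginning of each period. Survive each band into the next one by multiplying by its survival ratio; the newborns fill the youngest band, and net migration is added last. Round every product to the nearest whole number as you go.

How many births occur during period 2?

880

[period 1]
Births: 1880 × 0.482 = 906
20–39: 2080 × 0.969 = 2016
40+: 1880 × 0.962 + 2360 × 0.449 = 1809 + 1060 = 2869
Net migration: 0–19 − 80 → 826; 20–39 − 190 → 1826; 40+ − 40 → 2829
Giving 826 / 1826 / 2829.
[period 2]
Births: 1826 × 0.482 = 880
20–39: 826 × 0.969 = 800
40+: 1826 × 0.962 + 2829 × 0.449 = 1757 + 1270 = 3027
Net migration: 0–19 − 80 → 800; 20–39 − 190 → 610; 40+ − 40 → 2987
Giving 800 / 610 / 2987.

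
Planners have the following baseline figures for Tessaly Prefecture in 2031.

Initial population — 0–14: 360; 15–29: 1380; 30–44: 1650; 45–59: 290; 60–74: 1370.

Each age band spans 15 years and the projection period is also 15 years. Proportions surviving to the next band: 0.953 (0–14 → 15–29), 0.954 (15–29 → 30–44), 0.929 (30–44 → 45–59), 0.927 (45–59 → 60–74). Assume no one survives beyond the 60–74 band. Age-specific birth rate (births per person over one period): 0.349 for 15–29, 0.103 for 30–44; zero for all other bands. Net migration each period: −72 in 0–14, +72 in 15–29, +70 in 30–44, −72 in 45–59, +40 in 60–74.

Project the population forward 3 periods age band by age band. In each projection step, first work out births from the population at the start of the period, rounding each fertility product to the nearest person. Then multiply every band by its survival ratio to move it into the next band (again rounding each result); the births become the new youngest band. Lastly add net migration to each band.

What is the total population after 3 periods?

2667

— Period 1 —
Births: 1380 * 0.349 = 482 ; 1650 * 0.103 = 170 ⇒ total 652
15–29: 360 * 0.953 = 343
30–44: 1380 * 0.954 = 1317
45–59: 1650 * 0.929 = 1533
60–74: 290 * 0.927 = 269
Net migration: 0–14 − 72 → 580; 15–29 + 72 → 415; 30–44 + 70 → 1387; 45–59 − 72 → 1461; 60–74 + 40 → 309
→ [580, 415, 1387, 1461, 309]
— Period 2 —
Births: 415 * 0.349 = 145 ; 1387 * 0.103 = 143 ⇒ total 288
15–29: 580 * 0.953 = 553
30–44: 415 * 0.954 = 396
45–59: 1387 * 0.929 = 1289
60–74: 1461 * 0.927 = 1354
Net migration: 0–14 − 72 → 216; 15–29 + 72 → 625; 30–44 + 70 → 466; 45–59 − 72 → 1217; 60–74 + 40 → 1394
→ [216, 625, 466, 1217, 1394]
— Period 3 —
Births: 625 * 0.349 = 218 ; 466 * 0.103 = 48 ⇒ total 266
15–29: 216 * 0.953 = 206
30–44: 625 * 0.954 = 596
45–59: 466 * 0.929 = 433
60–74: 1217 * 0.927 = 1128
Net migration: 0–14 − 72 → 194; 15–29 + 72 → 278; 30–44 + 70 → 666; 45–59 − 72 → 361; 60–74 + 40 → 1168
→ [194, 278, 666, 361, 1168]
Total after period 3: 194 + 278 + 666 + 361 + 1168 = 2667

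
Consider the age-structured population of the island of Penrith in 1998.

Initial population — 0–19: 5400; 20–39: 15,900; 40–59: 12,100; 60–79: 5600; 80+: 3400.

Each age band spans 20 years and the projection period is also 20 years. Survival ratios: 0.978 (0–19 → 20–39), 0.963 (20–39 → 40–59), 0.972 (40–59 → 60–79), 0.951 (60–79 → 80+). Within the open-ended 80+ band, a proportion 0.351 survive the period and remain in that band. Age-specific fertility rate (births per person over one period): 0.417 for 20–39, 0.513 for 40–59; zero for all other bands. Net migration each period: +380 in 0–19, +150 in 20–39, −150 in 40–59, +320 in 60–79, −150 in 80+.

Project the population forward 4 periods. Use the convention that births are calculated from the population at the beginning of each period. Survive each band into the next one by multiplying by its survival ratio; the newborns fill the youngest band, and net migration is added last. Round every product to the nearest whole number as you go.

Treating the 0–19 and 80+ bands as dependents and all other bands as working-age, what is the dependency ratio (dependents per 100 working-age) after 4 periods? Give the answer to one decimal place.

Numbering the bands 1..5 from youngest to oldest:
After projecting period 1:
Births: 15900 × 0.417 = 6630, 12100 × 0.513 = 6207 → total 12837
Band 2: 5400 × 0.978 = 5281
Band 3: 15900 × 0.963 = 15312
Band 4: 12100 × 0.972 = 11761
Band 5: 5600 × 0.951 + 3400 × 0.351 = 5326 + 1193 = 6519
Net migration: Band 1 + 380 → 13217; Band 2 + 150 → 5431; Band 3 − 150 → 15162; Band 4 + 320 → 12081; Band 5 − 150 → 6369
→ [13217, 5431, 15162, 12081, 6369]
After projecting period 2:
Births: 5431 × 0.417 = 2265, 15162 × 0.513 = 7778 → total 10043
Band 2: 13217 × 0.978 = 12926
Band 3: 5431 × 0.963 = 5230
Band 4: 15162 × 0.972 = 14737
Band 5: 12081 × 0.951 + 6369 × 0.351 = 11489 + 2236 = 13725
Net migration: Band 1 + 380 → 10423; Band 2 + 150 → 13076; Band 3 − 150 → 5080; Band 4 + 320 → 15057; Band 5 − 150 → 13575
→ [10423, 13076, 5080, 15057, 13575]
After projecting period 3:
Births: 13076 × 0.417 = 5453, 5080 × 0.513 = 2606 → total 8059
Band 2: 10423 × 0.978 = 10194
Band 3: 13076 × 0.963 = 12592
Band 4: 5080 × 0.972 = 4938
Band 5: 15057 × 0.951 + 13575 × 0.351 = 14319 + 4765 = 19084
Net migration: Band 1 + 380 → 8439; Band 2 + 150 → 10344; Band 3 − 150 → 12442; Band 4 + 320 → 5258; Band 5 − 150 → 18934
→ [8439, 10344, 12442, 5258, 18934]
After projecting period 4:
Births: 10344 × 0.417 = 4313, 12442 × 0.513 = 6383 → total 10696
Band 2: 8439 × 0.978 = 8253
Band 3: 10344 × 0.963 = 9961
Band 4: 12442 × 0.972 = 12094
Band 5: 5258 × 0.951 + 18934 × 0.351 = 5000 + 6646 = 11646
Net migration: Band 1 + 380 → 11076; Band 2 + 150 → 8403; Band 3 − 150 → 9811; Band 4 + 320 → 12414; Band 5 − 150 → 11496
→ [11076, 8403, 9811, 12414, 11496]
Dependents (band 0–19 + band 80+) = 11076 + 11496 = 22572; working-age = 30628; ratio = 22572/30628 × 100 = 73.7

73.7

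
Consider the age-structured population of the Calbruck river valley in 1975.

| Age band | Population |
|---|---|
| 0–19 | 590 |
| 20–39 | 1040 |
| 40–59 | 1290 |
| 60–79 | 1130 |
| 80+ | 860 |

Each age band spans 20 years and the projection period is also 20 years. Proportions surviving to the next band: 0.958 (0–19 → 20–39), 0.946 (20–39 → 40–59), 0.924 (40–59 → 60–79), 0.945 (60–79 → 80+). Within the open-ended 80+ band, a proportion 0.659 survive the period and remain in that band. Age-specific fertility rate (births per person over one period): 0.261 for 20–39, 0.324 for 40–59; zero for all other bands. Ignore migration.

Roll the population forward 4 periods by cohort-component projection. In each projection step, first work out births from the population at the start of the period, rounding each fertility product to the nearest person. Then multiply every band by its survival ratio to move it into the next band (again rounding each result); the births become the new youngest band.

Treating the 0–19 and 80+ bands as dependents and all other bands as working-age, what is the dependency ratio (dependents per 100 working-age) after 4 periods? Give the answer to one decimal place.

173.5

After projecting period 1:
Births: 1040 × 0.261 = 271 ; 1290 × 0.324 = 418 → total 689
20–39: 590 × 0.958 = 565
40–59: 1040 × 0.946 = 984
60–79: 1290 × 0.924 = 1192
80+: 1130 × 0.945 + 860 × 0.659 = 1068 + 567 = 1635
Population now: 0–19=689, 20–39=565, 40–59=984, 60–79=1192, 80+=1635
After projecting period 2:
Births: 565 × 0.261 = 147 ; 984 × 0.324 = 319 → total 466
20–39: 689 × 0.958 = 660
40–59: 565 × 0.946 = 534
60–79: 984 × 0.924 = 909
80+: 1192 × 0.945 + 1635 × 0.659 = 1126 + 1077 = 2203
Population now: 0–19=466, 20–39=660, 40–59=534, 60–79=909, 80+=2203
After projecting period 3:
Births: 660 × 0.261 = 172 ; 534 × 0.324 = 173 → total 345
20–39: 466 × 0.958 = 446
40–59: 660 × 0.946 = 624
60–79: 534 × 0.924 = 493
80+: 909 × 0.945 + 2203 × 0.659 = 859 + 1452 = 2311
Population now: 0–19=345, 20–39=446, 40–59=624, 60–79=493, 80+=2311
After projecting period 4:
Births: 446 × 0.261 = 116 ; 624 × 0.324 = 202 → total 318
20–39: 345 × 0.958 = 331
40–59: 446 × 0.946 = 422
60–79: 624 × 0.924 = 577
80+: 493 × 0.945 + 2311 × 0.659 = 466 + 1523 = 1989
Population now: 0–19=318, 20–39=331, 40–59=422, 60–79=577, 80+=1989
Dependents (band 0–19 + band 80+) = 318 + 1989 = 2307; working-age = 1330; ratio = 2307/1330 × 100 = 173.5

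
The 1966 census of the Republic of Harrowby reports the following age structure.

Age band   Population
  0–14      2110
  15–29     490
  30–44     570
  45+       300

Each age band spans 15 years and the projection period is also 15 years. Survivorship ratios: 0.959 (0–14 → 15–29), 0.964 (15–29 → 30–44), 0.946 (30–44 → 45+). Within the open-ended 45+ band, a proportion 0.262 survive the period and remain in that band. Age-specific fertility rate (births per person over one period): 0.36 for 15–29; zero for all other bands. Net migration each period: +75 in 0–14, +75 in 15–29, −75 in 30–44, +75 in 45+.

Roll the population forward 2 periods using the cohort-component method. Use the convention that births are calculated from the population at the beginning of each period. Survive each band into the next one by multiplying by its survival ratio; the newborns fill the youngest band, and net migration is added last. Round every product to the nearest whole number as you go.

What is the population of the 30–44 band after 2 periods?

Numbering the bands 1..4 from youngest to oldest:
[period 1]
Births: 490 * 0.36 = 176
Band 2: 2110 * 0.959 = 2023
Band 3: 490 * 0.964 = 472
Band 4: 570 * 0.946 + 300 * 0.262 = 539 + 79 = 618
Net migration: Band 1 + 75 → 251; Band 2 + 75 → 2098; Band 3 − 75 → 397; Band 4 + 75 → 693
Population now: 0–14=251, 15–29=2098, 30–44=397, 45+=693
[period 2]
Births: 2098 * 0.36 = 755
Band 2: 251 * 0.959 = 241
Band 3: 2098 * 0.964 = 2022
Band 4: 397 * 0.946 + 693 * 0.262 = 376 + 182 = 558
Net migration: Band 1 + 75 → 830; Band 2 + 75 → 316; Band 3 − 75 → 1947; Band 4 + 75 → 633
Population now: 0–14=830, 15–29=316, 30–44=1947, 45+=633

1947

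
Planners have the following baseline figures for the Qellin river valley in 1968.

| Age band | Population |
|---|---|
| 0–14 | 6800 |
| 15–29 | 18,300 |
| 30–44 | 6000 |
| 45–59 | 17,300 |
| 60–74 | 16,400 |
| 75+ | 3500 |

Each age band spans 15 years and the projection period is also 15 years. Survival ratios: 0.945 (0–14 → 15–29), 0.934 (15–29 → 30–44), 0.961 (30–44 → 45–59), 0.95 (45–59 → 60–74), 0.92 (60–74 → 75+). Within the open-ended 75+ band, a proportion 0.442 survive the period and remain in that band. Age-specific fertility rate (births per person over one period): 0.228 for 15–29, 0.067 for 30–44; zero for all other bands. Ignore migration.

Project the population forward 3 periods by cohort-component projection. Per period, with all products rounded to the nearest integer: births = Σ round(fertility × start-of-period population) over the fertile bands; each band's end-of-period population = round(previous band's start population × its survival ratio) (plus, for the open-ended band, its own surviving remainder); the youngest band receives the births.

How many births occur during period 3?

1387

[period 1]
Births: 18300 * 0.228 = 4172 ; 6000 * 0.067 = 402 — total 4574
15–29: 6800 * 0.945 = 6426
30–44: 18300 * 0.934 = 17092
45–59: 6000 * 0.961 = 5766
60–74: 17300 * 0.95 = 16435
75+: 16400 * 0.92 + 3500 * 0.442 = 15088 + 1547 = 16635
Population now: 0–14=4574, 15–29=6426, 30–44=17092, 45–59=5766, 60–74=16435, 75+=16635
[period 2]
Births: 6426 * 0.228 = 1465 ; 17092 * 0.067 = 1145 — total 2610
15–29: 4574 * 0.945 = 4322
30–44: 6426 * 0.934 = 6002
45–59: 17092 * 0.961 = 16425
60–74: 5766 * 0.95 = 5478
75+: 16435 * 0.92 + 16635 * 0.442 = 15120 + 7353 = 22473
Population now: 0–14=2610, 15–29=4322, 30–44=6002, 45–59=16425, 60–74=5478, 75+=22473
[period 3]
Births: 4322 * 0.228 = 985 ; 6002 * 0.067 = 402 — total 1387
15–29: 2610 * 0.945 = 2466
30–44: 4322 * 0.934 = 4037
45–59: 6002 * 0.961 = 5768
60–74: 16425 * 0.95 = 15604
75+: 5478 * 0.92 + 22473 * 0.442 = 5040 + 9933 = 14973
Population now: 0–14=1387, 15–29=2466, 30–44=4037, 45–59=5768, 60–74=15604, 75+=14973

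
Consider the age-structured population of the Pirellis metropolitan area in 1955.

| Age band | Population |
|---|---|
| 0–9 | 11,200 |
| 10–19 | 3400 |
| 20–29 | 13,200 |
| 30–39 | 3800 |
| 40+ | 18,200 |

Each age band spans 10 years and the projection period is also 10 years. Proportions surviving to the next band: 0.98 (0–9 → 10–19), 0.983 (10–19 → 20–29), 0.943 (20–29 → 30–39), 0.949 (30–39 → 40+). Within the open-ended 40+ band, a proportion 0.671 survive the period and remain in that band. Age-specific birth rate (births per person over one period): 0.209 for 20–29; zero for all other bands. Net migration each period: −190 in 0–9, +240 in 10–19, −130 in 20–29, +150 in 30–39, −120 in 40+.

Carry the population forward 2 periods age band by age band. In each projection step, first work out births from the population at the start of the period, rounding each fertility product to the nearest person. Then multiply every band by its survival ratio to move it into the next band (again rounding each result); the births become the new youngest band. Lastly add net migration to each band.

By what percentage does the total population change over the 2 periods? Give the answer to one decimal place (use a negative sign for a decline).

[period 1]
Births: 13200 * 0.209 = 2759
10–19: 11200 * 0.98 = 10976
20–29: 3400 * 0.983 = 3342
30–39: 13200 * 0.943 = 12448
40+: 3800 * 0.949 + 18200 * 0.671 = 3606 + 12212 = 15818
Net migration: 0–9 − 190 → 2569; 10–19 + 240 → 11216; 20–29 − 130 → 3212; 30–39 + 150 → 12598; 40+ − 120 → 15698
Population now: 0–9=2569, 10–19=11216, 20–29=3212, 30–39=12598, 40+=15698
[period 2]
Births: 3212 * 0.209 = 671
10–19: 2569 * 0.98 = 2518
20–29: 11216 * 0.983 = 11025
30–39: 3212 * 0.943 = 3029
40+: 12598 * 0.949 + 15698 * 0.671 = 11956 + 10533 = 22489
Net migration: 0–9 − 190 → 481; 10–19 + 240 → 2758; 20–29 − 130 → 10895; 30–39 + 150 → 3179; 40+ − 120 → 22369
Population now: 0–9=481, 10–19=2758, 20–29=10895, 30–39=3179, 40+=22369
Total: 49800 → 39682; change = -10118; percentage change = -20.3%

-20.3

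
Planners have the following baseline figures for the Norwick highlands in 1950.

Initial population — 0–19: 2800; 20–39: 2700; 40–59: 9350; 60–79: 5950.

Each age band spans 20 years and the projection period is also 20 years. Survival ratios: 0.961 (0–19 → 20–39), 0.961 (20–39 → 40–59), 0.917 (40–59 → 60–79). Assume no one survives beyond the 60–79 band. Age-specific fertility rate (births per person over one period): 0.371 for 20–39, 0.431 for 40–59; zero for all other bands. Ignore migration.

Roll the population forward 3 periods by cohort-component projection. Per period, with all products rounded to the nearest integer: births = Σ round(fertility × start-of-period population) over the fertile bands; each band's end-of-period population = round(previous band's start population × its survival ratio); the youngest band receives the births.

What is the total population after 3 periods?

— Period 1 —
Births: 2700 * 0.371 = 1002  |  9350 * 0.431 = 4030 ⇒ total 5032
20–39: 2800 * 0.961 = 2691
40–59: 2700 * 0.961 = 2595
60–79: 9350 * 0.917 = 8574
End of period: [5032, 2691, 2595, 8574]
— Period 2 —
Births: 2691 * 0.371 = 998  |  2595 * 0.431 = 1118 ⇒ total 2116
20–39: 5032 * 0.961 = 4836
40–59: 2691 * 0.961 = 2586
60–79: 2595 * 0.917 = 2380
End of period: [2116, 4836, 2586, 2380]
— Period 3 —
Births: 4836 * 0.371 = 1794  |  2586 * 0.431 = 1115 ⇒ total 2909
20–39: 2116 * 0.961 = 2033
40–59: 4836 * 0.961 = 4647
60–79: 2586 * 0.917 = 2371
End of period: [2909, 2033, 4647, 2371]
Total after period 3: 2909 + 2033 + 4647 + 2371 = 11960

11960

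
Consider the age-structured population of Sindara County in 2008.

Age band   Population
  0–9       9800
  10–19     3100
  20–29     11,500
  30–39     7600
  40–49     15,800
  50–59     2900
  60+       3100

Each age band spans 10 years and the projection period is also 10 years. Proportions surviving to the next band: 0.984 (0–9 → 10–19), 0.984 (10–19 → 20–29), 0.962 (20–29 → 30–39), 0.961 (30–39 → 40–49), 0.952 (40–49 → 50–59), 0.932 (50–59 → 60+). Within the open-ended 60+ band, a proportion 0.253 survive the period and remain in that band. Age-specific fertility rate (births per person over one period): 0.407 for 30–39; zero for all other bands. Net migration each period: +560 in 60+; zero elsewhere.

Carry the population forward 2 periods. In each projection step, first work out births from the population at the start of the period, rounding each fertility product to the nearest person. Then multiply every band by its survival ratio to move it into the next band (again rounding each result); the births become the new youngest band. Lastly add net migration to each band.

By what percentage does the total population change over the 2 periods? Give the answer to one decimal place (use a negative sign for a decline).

-1.2

Call the bands 1 to 7, youngest first.
— Period 1 —
Births: 7600 × 0.407 = 3093
Band 2: 9800 × 0.984 = 9643
Band 3: 3100 × 0.984 = 3050
Band 4: 11500 × 0.962 = 11063
Band 5: 7600 × 0.961 = 7304
Band 6: 15800 × 0.952 = 15042
Band 7: 2900 × 0.932 + 3100 × 0.253 = 2703 + 784 = 3487
Net migration: Band 7 + 560 → 4047
Giving 3093 / 9643 / 3050 / 11063 / 7304 / 15042 / 4047.
— Period 2 —
Births: 11063 × 0.407 = 4503
Band 2: 3093 × 0.984 = 3044
Band 3: 9643 × 0.984 = 9489
Band 4: 3050 × 0.962 = 2934
Band 5: 11063 × 0.961 = 10632
Band 6: 7304 × 0.952 = 6953
Band 7: 15042 × 0.932 + 4047 × 0.253 = 14019 + 1024 = 15043
Net migration: Band 7 + 560 → 15603
Giving 4503 / 3044 / 9489 / 2934 / 10632 / 6953 / 15603.
Total: 53800 → 53158; change = -642; percentage change = -1.2%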